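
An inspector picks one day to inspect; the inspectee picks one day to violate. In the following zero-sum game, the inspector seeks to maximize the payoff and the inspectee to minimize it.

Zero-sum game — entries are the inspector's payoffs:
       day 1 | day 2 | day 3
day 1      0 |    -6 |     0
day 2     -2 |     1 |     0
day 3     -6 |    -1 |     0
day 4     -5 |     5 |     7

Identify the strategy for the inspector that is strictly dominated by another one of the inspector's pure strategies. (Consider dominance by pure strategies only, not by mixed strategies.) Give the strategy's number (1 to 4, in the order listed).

3

Compare day 3 with day 4: -5 > -6, 5 > -1, 7 > 0.
So day 4 strictly dominates day 3 for the inspector; day 3 is strictly dominated.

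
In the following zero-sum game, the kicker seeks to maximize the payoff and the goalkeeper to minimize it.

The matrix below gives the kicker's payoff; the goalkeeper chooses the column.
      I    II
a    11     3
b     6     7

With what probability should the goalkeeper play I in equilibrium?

4/9

Row minima are 3 and 6, so the kicker's maximin is 6; column maxima are 11 and 7, so the goalkeeper's minimax is 7. These differ, so the equilibrium is in mixed strategies.
Let the goalkeeper play I with probability q. The kicker is indifferent when 11q + 3(1−q) = 6q + 7(1−q), giving q = 4/9.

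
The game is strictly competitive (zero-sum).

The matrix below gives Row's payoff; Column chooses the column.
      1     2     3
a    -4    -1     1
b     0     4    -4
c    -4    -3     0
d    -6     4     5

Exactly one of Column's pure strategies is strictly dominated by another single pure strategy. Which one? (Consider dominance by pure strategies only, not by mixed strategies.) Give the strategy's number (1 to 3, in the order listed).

Column prefers columns that give Row less. Compare 2 with 1: -4 < -1, 0 < 4, -4 < -3, -6 < 4.
So 1 strictly dominates 2 for Column; 2 is strictly dominated.

2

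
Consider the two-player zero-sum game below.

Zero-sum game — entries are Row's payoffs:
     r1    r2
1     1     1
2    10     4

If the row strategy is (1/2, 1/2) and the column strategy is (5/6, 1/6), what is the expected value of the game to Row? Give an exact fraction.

Against (5/6, 1/6), each row's expected payoff is 1: 1; 2: 9.
Taking the (1/2, 1/2)-weighted average: (1/2)·(1) + (1/2)·(9) = 5.

5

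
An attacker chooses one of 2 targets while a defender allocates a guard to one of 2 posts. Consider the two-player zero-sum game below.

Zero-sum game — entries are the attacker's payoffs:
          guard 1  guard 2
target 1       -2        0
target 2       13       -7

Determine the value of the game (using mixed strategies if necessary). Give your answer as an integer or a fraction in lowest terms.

Row minima are -2 and -7, so the attacker's maximin is -2; column maxima are 13 and 0, so the defender's minimax is 0. These differ, so the equilibrium is in mixed strategies.
Let the attacker play target 1 with probability p. The defender is indifferent when −2p + 13(1−p) = −7(1−p), giving p = 10/11.
Let the defender play guard 1 with probability q. The attacker is indifferent when −2q = 13q − 7(1−q), giving q = 7/22.
The value is -2·(7/22) + (0)·(15/22) = -7/11.

-7/11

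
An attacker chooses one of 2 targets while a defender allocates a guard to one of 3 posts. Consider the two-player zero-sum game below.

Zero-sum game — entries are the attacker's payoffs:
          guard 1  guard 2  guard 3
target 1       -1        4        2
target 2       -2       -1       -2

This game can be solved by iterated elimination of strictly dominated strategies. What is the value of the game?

Row target 2 is strictly dominated by row target 1 (-1>-2, 4>-1, 2>-2); eliminate target 2.
Column guard 3 is strictly dominated by guard 1 for the defender (-1<2); eliminate guard 3.
Column guard 2 is strictly dominated by guard 1 for the defender (-1<4); eliminate guard 2.
Only (target 1, guard 1) remains, with payoff -1.

-1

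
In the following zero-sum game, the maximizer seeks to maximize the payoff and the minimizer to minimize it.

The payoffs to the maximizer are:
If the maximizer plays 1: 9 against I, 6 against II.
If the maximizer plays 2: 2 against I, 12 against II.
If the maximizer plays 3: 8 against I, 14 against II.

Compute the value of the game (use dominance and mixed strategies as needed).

Row 2 is strictly dominated by row 3, so the maximizer never plays it.
The remaining 2×2 game on (1, 3) × (I, II) has no saddle point. Let the maximizer play 1 with probability p; indifference gives 9p + 8(1−p) = 6p + 14(1−p), so p = 2/3.
Similarly the minimizer's optimal q on I is 8/9, and the value is 9·(8/9) + (6)·(1/9) = 26/3.

26/3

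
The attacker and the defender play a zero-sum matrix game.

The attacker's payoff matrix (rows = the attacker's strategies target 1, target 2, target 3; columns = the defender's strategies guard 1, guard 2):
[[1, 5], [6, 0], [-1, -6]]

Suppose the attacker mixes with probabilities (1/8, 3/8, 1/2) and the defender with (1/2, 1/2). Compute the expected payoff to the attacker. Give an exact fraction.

-1/4

Against (1/2, 1/2), each row's expected payoff is target 1: 3; target 2: 3; target 3: -7/2.
Taking the (1/8, 3/8, 1/2)-weighted average: (1/8)·(3) + (3/8)·(3) + (1/2)·(-7/2) = -1/4.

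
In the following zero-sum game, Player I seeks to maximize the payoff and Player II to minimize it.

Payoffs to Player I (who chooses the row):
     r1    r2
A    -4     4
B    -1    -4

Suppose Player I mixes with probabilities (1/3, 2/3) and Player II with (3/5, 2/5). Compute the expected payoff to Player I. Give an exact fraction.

-26/15

Against (3/5, 2/5), each row's expected payoff is A: -4/5; B: -11/5.
Taking the (1/3, 2/3)-weighted average: (1/3)·(-4/5) + (2/3)·(-11/5) = -26/15.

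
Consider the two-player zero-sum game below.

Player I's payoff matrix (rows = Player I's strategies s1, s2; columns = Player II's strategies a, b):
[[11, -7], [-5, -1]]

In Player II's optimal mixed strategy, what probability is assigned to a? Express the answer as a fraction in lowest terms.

3/11

Row minima are -7 and -5, so Player I's maximin is -5; column maxima are 11 and -1, so Player II's minimax is -1. These differ, so the equilibrium is in mixed strategies.
Let Player II play a with probability q. Player I is indifferent when 11q − 7(1−q) = −5q − (1−q), giving q = 3/11.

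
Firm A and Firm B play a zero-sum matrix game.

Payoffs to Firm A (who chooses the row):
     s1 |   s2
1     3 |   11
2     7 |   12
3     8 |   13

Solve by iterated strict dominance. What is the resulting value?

8

Row 2 is strictly dominated by row 3 (8>7, 13>12); eliminate 2.
Column s2 is strictly dominated by s1 for Firm B (3<11, 8<13); eliminate s2.
Row 1 is strictly dominated by row 3 (8>3); eliminate 1.
Only (3, s1) remains, with payoff 8.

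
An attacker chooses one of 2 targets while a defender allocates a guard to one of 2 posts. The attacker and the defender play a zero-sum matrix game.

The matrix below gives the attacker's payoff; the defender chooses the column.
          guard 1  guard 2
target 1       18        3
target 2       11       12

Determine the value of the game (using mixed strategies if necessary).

183/16

Row minima are 3 and 11, so the attacker's maximin is 11; column maxima are 18 and 12, so the defender's minimax is 12. These differ, so the equilibrium is in mixed strategies.
Let the attacker play target 1 with probability p. The defender is indifferent when 18p + 11(1−p) = 3p + 12(1−p), giving p = 1/16.
Let the defender play guard 1 with probability q. The attacker is indifferent when 18q + 3(1−q) = 11q + 12(1−q), giving q = 9/16.
The value is 18·(9/16) + (3)·(7/16) = 183/16.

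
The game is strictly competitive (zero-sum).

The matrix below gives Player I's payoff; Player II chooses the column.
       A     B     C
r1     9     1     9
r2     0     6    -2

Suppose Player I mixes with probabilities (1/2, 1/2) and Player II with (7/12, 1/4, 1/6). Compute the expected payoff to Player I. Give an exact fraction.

Against (7/12, 1/4, 1/6), each row's expected payoff is r1: 7; r2: 7/6.
Taking the (1/2, 1/2)-weighted average: (1/2)·(7) + (1/2)·(7/6) = 49/12.

49/12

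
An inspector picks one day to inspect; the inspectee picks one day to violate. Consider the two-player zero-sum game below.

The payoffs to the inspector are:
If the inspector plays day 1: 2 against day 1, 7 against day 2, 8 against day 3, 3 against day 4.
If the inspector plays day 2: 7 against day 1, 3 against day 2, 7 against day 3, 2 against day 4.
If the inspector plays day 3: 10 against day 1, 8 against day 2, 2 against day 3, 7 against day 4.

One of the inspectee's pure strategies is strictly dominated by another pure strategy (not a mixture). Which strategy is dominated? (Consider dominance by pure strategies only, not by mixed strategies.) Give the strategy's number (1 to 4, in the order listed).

2

The inspectee prefers columns that give the inspector less. Compare day 2 with day 4: 3 < 7, 2 < 3, 7 < 8.
So day 4 strictly dominates day 2 for the inspectee; day 2 is strictly dominated.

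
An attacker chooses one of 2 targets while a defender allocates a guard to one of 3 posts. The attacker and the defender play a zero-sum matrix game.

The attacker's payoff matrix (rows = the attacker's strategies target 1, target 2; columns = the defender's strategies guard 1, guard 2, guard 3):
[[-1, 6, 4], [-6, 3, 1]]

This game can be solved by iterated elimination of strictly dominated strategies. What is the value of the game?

Row target 2 is strictly dominated by row target 1 (-1>-6, 6>3, 4>1); eliminate target 2.
Column guard 3 is strictly dominated by guard 1 for the defender (-1<4); eliminate guard 3.
Column guard 2 is strictly dominated by guard 1 for the defender (-1<6); eliminate guard 2.
Only (target 1, guard 1) remains, with payoff -1.

-1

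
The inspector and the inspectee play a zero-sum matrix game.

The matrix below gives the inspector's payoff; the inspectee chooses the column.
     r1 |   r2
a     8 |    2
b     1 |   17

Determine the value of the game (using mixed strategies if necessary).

67/11

Row minima are 2 and 1, so the inspector's maximin is 2; column maxima are 8 and 17, so the inspectee's minimax is 8. These differ, so the equilibrium is in mixed strategies.
Let the inspector play a with probability p. The inspectee is indifferent when 8p + (1−p) = 2p + 17(1−p), giving p = 8/11.
Let the inspectee play r1 with probability q. The inspector is indifferent when 8q + 2(1−q) = q + 17(1−q), giving q = 15/22.
The value is 8·(15/22) + (2)·(7/22) = 67/11.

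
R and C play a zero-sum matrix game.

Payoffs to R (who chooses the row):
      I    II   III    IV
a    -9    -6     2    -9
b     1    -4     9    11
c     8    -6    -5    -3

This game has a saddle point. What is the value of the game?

-4

Row minima: -9, -4, -6 → R's maximin is -4.
Column maxima: 8, -4, 9, 11 → C's minimax is -4.
They coincide at (b, II), so the value is -4.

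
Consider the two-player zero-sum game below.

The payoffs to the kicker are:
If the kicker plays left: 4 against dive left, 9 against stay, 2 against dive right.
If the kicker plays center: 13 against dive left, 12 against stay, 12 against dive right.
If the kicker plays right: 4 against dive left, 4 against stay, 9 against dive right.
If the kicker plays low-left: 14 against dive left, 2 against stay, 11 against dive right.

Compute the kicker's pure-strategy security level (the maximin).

The worst-case payoff for each row is left: 2, center: 12, right: 4, low-left: 2.
The best of these is 12.

12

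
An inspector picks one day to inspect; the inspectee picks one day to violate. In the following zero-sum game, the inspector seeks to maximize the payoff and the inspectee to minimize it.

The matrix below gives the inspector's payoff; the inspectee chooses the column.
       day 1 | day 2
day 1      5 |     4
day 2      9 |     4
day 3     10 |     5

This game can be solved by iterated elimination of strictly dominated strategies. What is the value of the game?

5

Column day 1 is strictly dominated by day 2 for the inspectee (4<5, 4<9, 5<10); eliminate day 1.
Row day 2 is strictly dominated by row day 3 (5>4); eliminate day 2.
Row day 1 is strictly dominated by row day 3 (5>4); eliminate day 1.
Only (day 3, day 2) remains, with payoff 5.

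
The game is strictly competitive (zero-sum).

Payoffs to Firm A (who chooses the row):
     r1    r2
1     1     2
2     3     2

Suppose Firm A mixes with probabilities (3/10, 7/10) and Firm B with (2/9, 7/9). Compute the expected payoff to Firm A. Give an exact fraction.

94/45

Against (2/9, 7/9), each row's expected payoff is 1: 16/9; 2: 20/9.
Taking the (3/10, 7/10)-weighted average: (3/10)·(16/9) + (7/10)·(20/9) = 94/45.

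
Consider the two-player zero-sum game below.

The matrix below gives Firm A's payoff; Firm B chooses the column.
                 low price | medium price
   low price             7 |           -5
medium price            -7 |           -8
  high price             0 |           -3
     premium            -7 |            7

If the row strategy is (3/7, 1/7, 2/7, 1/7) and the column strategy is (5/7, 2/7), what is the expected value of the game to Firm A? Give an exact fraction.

Against (5/7, 2/7), each row's expected payoff is low price: 25/7; medium price: -51/7; high price: -6/7; premium: -3.
Taking the (3/7, 1/7, 2/7, 1/7)-weighted average: (3/7)·(25/7) + (1/7)·(-51/7) + (2/7)·(-6/7) + (1/7)·(-3) = -9/49.

-9/49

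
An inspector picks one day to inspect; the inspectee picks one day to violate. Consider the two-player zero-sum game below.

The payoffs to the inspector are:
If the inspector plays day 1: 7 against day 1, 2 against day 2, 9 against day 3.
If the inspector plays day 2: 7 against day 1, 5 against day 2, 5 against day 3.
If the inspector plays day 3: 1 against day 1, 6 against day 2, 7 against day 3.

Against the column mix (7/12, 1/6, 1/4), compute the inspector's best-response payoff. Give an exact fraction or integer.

20/3

day 1: (7)·(7/12) + (2)·(1/6) + (9)·(1/4) = 20/3.
day 2: (7)·(7/12) + (5)·(1/6) + (5)·(1/4) = 37/6.
day 3: (1)·(7/12) + (6)·(1/6) + (7)·(1/4) = 10/3.
The best pure response is day 1 with expected payoff 20/3.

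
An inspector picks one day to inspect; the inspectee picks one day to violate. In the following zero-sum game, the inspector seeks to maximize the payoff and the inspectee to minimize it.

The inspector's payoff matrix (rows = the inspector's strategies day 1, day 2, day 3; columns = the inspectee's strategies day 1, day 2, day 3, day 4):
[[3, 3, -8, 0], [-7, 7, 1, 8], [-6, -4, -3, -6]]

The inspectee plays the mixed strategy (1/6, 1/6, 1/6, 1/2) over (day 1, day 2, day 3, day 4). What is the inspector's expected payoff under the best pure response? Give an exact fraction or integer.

day 1: (3)·(1/6) + (3)·(1/6) + (-8)·(1/6) + (0)·(1/2) = -1/3.
day 2: (-7)·(1/6) + (7)·(1/6) + (1)·(1/6) + (8)·(1/2) = 25/6.
day 3: (-6)·(1/6) + (-4)·(1/6) + (-3)·(1/6) + (-6)·(1/2) = -31/6.
The best pure response is day 2 with expected payoff 25/6.

25/6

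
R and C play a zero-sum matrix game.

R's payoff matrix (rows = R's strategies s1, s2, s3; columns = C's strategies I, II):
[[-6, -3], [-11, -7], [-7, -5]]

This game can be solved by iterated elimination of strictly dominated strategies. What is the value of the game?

Column II is strictly dominated by I for C (-6<-3, -11<-7, -7<-5); eliminate II.
Row s2 is strictly dominated by row s1 (-6>-11); eliminate s2.
Row s3 is strictly dominated by row s1 (-6>-7); eliminate s3.
Only (s1, I) remains, with payoff -6.

-6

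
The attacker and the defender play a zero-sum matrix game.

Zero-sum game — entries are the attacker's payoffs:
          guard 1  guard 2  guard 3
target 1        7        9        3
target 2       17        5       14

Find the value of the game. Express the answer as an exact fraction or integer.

Column guard 1 is strictly dominated by guard 3 for the defender (it gives the attacker more in every row).
The remaining 2×2 game on (target 1, target 2) × (guard 2, guard 3) has no saddle point. Let the attacker play target 1 with probability p; indifference gives 9p + 5(1−p) = 3p + 14(1−p), so p = 3/5.
Similarly the defender's optimal q on guard 2 is 11/15, and the value is 9·(11/15) + (3)·(4/15) = 37/5.

37/5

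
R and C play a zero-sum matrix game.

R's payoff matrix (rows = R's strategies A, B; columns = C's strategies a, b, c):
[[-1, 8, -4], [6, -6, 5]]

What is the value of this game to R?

16/23

Column a is strictly dominated by c for C (it gives R more in every row).
The remaining 2×2 game on (A, B) × (b, c) has no saddle point. Let R play A with probability p; indifference gives 8p − 6(1−p) = −4p + 5(1−p), so p = 11/23.
Similarly C's optimal q on b is 9/23, and the value is 8·(9/23) + (-4)·(14/23) = 16/23.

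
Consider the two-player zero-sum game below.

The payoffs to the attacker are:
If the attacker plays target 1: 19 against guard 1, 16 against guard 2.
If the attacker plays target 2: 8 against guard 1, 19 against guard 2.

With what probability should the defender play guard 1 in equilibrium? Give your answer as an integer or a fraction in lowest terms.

3/14

Row minima are 16 and 8, so the attacker's maximin is 16; column maxima are 19 and 19, so the defender's minimax is 19. These differ, so the equilibrium is in mixed strategies.
Let the defender play guard 1 with probability q. The attacker is indifferent when 19q + 16(1−q) = 8q + 19(1−q), giving q = 3/14.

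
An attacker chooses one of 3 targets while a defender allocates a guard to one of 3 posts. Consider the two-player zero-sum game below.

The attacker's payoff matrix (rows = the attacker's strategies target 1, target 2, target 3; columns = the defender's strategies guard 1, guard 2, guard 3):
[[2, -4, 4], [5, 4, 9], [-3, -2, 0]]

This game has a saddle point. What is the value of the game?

Row minima: -4, 4, -3 → the attacker's maximin is 4.
Column maxima: 5, 4, 9 → the defender's minimax is 4.
They coincide at (target 2, guard 2), so the value is 4.

4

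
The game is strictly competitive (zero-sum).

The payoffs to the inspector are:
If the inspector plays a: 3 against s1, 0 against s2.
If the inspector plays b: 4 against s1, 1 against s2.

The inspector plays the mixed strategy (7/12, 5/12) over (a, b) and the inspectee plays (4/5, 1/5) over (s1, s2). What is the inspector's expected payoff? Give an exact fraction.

Against (4/5, 1/5), each row's expected payoff is a: 12/5; b: 17/5.
Taking the (7/12, 5/12)-weighted average: (7/12)·(12/5) + (5/12)·(17/5) = 169/60.

169/60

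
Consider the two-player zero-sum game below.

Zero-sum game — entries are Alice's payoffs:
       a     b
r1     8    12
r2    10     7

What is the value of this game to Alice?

64/7

Row minima are 8 and 7, so Alice's maximin is 8; column maxima are 10 and 12, so Bob's minimax is 10. These differ, so the equilibrium is in mixed strategies.
Let Alice play r1 with probability p. Bob is indifferent when 8p + 10(1−p) = 12p + 7(1−p), giving p = 3/7.
Let Bob play a with probability q. Alice is indifferent when 8q + 12(1−q) = 10q + 7(1−q), giving q = 5/7.
The value is 8·(5/7) + (12)·(2/7) = 64/7.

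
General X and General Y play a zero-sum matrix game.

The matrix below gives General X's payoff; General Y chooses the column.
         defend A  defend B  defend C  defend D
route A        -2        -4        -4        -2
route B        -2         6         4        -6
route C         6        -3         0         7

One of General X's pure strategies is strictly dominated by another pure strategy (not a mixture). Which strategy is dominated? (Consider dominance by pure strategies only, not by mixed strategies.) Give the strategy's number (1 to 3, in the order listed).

1

Compare route A with route C: 6 > -2, -3 > -4, 0 > -4, 7 > -2.
So route C strictly dominates route A for General X; route A is strictly dominated.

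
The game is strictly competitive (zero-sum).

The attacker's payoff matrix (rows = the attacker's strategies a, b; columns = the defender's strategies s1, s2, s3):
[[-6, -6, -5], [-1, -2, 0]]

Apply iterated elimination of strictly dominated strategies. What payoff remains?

Column s3 is strictly dominated by s1 for the defender (-6<-5, -1<0); eliminate s3.
Row a is strictly dominated by row b (-1>-6, -2>-6); eliminate a.
Column s1 is strictly dominated by s2 for the defender (-2<-1); eliminate s1.
Only (b, s2) remains, with payoff -2.

-2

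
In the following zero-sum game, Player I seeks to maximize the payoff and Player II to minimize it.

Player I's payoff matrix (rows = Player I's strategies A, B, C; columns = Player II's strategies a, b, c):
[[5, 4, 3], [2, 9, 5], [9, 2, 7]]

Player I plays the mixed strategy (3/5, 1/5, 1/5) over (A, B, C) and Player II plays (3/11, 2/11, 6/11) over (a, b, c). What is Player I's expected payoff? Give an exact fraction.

Against (3/11, 2/11, 6/11), each row's expected payoff is A: 41/11; B: 54/11; C: 73/11.
Taking the (3/5, 1/5, 1/5)-weighted average: (3/5)·(41/11) + (1/5)·(54/11) + (1/5)·(73/11) = 50/11.

50/11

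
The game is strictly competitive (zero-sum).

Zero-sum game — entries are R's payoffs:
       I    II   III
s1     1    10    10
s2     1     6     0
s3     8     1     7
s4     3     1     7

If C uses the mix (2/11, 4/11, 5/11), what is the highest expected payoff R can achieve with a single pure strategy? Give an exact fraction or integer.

s1: (1)·(2/11) + (10)·(4/11) + (10)·(5/11) = 92/11.
s2: (1)·(2/11) + (6)·(4/11) + (0)·(5/11) = 26/11.
s3: (8)·(2/11) + (1)·(4/11) + (7)·(5/11) = 5.
s4: (3)·(2/11) + (1)·(4/11) + (7)·(5/11) = 45/11.
The best pure response is s1 with expected payoff 92/11.

92/11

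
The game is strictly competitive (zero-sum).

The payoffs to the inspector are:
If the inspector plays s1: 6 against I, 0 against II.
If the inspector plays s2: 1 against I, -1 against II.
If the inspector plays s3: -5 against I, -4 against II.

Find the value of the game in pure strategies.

Row minima: 0, -1, -5 → the inspector's maximin is 0.
Column maxima: 6, 0 → the inspectee's minimax is 0.
They coincide at (s1, II), so the value is 0.

0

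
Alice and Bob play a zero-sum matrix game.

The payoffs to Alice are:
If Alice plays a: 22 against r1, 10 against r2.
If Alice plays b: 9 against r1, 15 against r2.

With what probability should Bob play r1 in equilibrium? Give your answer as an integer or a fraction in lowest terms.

Row minima are 10 and 9, so Alice's maximin is 10; column maxima are 22 and 15, so Bob's minimax is 15. These differ, so the equilibrium is in mixed strategies.
Let Bob play r1 with probability q. Alice is indifferent when 22q + 10(1−q) = 9q + 15(1−q), giving q = 5/18.

5/18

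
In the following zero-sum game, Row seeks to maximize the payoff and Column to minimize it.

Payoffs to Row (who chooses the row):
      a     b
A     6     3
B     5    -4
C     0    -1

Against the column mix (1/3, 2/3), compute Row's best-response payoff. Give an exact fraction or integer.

4

A: (6)·(1/3) + (3)·(2/3) = 4.
B: (5)·(1/3) + (-4)·(2/3) = -1.
C: (0)·(1/3) + (-1)·(2/3) = -2/3.
The best pure response is A with expected payoff 4.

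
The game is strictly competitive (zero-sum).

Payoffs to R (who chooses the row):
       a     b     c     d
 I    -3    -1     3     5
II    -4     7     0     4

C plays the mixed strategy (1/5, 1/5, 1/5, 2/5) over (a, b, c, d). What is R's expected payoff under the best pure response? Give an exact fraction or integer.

11/5

I: (-3)·(1/5) + (-1)·(1/5) + (3)·(1/5) + (5)·(2/5) = 9/5.
II: (-4)·(1/5) + (7)·(1/5) + (0)·(1/5) + (4)·(2/5) = 11/5.
The best pure response is II with expected payoff 11/5.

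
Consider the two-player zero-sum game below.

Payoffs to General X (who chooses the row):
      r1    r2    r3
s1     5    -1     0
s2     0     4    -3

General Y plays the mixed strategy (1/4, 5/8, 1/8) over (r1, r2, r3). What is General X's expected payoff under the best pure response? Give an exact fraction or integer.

17/8

s1: (5)·(1/4) + (-1)·(5/8) + (0)·(1/8) = 5/8.
s2: (0)·(1/4) + (4)·(5/8) + (-3)·(1/8) = 17/8.
The best pure response is s2 with expected payoff 17/8.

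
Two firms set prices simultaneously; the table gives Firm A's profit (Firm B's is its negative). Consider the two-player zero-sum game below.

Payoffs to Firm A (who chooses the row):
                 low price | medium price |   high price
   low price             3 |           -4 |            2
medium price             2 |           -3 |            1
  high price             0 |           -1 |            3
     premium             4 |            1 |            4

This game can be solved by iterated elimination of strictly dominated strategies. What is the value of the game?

1

Row medium price is strictly dominated by row premium (4>2, 1>-3, 4>1); eliminate medium price.
Row low price is strictly dominated by row premium (4>3, 1>-4, 4>2); eliminate low price.
Column high price is strictly dominated by medium price for Firm B (-1<3, 1<4); eliminate high price.
Column low price is strictly dominated by medium price for Firm B (-1<0, 1<4); eliminate low price.
Row high price is strictly dominated by row premium (1>-1); eliminate high price.
Only (premium, medium price) remains, with payoff 1.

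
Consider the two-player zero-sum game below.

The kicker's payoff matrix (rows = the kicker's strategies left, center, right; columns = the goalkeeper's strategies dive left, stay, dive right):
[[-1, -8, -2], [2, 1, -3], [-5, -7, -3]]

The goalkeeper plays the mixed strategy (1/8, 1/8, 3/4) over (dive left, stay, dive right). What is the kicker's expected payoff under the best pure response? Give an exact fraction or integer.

left: (-1)·(1/8) + (-8)·(1/8) + (-2)·(3/4) = -21/8.
center: (2)·(1/8) + (1)·(1/8) + (-3)·(3/4) = -15/8.
right: (-5)·(1/8) + (-7)·(1/8) + (-3)·(3/4) = -15/4.
The best pure response is center with expected payoff -15/8.

-15/8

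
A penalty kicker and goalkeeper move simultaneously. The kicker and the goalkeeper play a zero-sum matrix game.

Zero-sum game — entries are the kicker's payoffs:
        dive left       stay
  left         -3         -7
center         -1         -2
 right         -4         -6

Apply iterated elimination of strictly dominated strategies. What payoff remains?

-2

Column dive left is strictly dominated by stay for the goalkeeper (-7<-3, -2<-1, -6<-4); eliminate dive left.
Row right is strictly dominated by row center (-2>-6); eliminate right.
Row left is strictly dominated by row center (-2>-7); eliminate left.
Only (center, stay) remains, with payoff -2.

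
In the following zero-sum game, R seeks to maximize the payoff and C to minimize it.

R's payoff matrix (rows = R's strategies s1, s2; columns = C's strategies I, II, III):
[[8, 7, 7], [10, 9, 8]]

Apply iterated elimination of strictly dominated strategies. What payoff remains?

Row s1 is strictly dominated by row s2 (10>8, 9>7, 8>7); eliminate s1.
Column II is strictly dominated by III for C (8<9); eliminate II.
Column I is strictly dominated by III for C (8<10); eliminate I.
Only (s2, III) remains, with payoff 8.

8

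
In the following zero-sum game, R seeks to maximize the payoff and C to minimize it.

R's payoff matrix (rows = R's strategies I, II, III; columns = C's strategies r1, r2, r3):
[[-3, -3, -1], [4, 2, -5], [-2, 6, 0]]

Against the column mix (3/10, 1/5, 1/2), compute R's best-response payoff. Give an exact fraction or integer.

I: (-3)·(3/10) + (-3)·(1/5) + (-1)·(1/2) = -2.
II: (4)·(3/10) + (2)·(1/5) + (-5)·(1/2) = -9/10.
III: (-2)·(3/10) + (6)·(1/5) + (0)·(1/2) = 3/5.
The best pure response is III with expected payoff 3/5.

3/5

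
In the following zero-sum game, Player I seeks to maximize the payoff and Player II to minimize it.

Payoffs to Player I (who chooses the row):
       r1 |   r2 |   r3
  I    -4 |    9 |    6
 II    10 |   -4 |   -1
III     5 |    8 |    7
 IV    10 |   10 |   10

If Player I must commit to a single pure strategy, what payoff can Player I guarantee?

The worst-case payoff for each row is I: -4, II: -4, III: 5, IV: 10.
The best of these is 10.

10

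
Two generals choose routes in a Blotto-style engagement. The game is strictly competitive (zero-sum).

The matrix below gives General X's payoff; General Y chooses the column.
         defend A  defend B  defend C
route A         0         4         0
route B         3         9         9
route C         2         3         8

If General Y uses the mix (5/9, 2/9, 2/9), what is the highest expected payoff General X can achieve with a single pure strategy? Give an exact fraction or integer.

17/3

route A: (0)·(5/9) + (4)·(2/9) + (0)·(2/9) = 8/9.
route B: (3)·(5/9) + (9)·(2/9) + (9)·(2/9) = 17/3.
route C: (2)·(5/9) + (3)·(2/9) + (8)·(2/9) = 32/9.
The best pure response is route B with expected payoff 17/3.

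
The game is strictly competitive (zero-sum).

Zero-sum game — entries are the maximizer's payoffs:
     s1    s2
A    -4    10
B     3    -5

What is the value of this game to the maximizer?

Row minima are -4 and -5, so the maximizer's maximin is -4; column maxima are 3 and 10, so the minimizer's minimax is 3. These differ, so the equilibrium is in mixed strategies.
Let the maximizer play A with probability p. The minimizer is indifferent when −4p + 3(1−p) = 10p − 5(1−p), giving p = 4/11.
Let the minimizer play s1 with probability q. The maximizer is indifferent when −4q + 10(1−q) = 3q − 5(1−q), giving q = 15/22.
The value is -4·(15/22) + (10)·(7/22) = 5/11.

5/11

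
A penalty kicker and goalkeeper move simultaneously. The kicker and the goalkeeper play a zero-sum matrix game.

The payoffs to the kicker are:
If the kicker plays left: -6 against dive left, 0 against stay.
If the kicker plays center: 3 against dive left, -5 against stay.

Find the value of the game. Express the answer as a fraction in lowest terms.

-15/7

Row minima are -6 and -5, so the kicker's maximin is -5; column maxima are 3 and 0, so the goalkeeper's minimax is 0. These differ, so the equilibrium is in mixed strategies.
Let the kicker play left with probability p. The goalkeeper is indifferent when −6p + 3(1−p) = −5(1−p), giving p = 4/7.
Let the goalkeeper play dive left with probability q. The kicker is indifferent when −6q = 3q − 5(1−q), giving q = 5/14.
The value is -6·(5/14) + (0)·(9/14) = -15/7.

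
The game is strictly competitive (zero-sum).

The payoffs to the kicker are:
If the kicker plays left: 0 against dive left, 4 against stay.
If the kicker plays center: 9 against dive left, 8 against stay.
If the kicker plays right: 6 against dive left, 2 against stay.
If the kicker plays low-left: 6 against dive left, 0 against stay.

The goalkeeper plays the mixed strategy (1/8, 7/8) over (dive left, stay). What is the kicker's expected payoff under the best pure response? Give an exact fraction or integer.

left: (0)·(1/8) + (4)·(7/8) = 7/2.
center: (9)·(1/8) + (8)·(7/8) = 65/8.
right: (6)·(1/8) + (2)·(7/8) = 5/2.
low-left: (6)·(1/8) + (0)·(7/8) = 3/4.
The best pure response is center with expected payoff 65/8.

65/8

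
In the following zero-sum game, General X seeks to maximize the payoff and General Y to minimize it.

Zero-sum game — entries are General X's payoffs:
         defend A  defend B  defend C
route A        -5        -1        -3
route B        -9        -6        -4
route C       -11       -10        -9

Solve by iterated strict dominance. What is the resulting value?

Row route C is strictly dominated by row route A (-5>-11, -1>-10, -3>-9); eliminate route C.
Row route B is strictly dominated by row route A (-5>-9, -1>-6, -3>-4); eliminate route B.
Column defend B is strictly dominated by defend A for General Y (-5<-1); eliminate defend B.
Column defend C is strictly dominated by defend A for General Y (-5<-3); eliminate defend C.
Only (route A, defend A) remains, with payoff -5.

-5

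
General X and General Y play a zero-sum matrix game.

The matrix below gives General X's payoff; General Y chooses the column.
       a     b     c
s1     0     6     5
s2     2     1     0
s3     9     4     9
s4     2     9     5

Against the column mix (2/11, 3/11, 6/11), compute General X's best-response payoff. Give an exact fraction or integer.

84/11

s1: (0)·(2/11) + (6)·(3/11) + (5)·(6/11) = 48/11.
s2: (2)·(2/11) + (1)·(3/11) + (0)·(6/11) = 7/11.
s3: (9)·(2/11) + (4)·(3/11) + (9)·(6/11) = 84/11.
s4: (2)·(2/11) + (9)·(3/11) + (5)·(6/11) = 61/11.
The best pure response is s3 with expected payoff 84/11.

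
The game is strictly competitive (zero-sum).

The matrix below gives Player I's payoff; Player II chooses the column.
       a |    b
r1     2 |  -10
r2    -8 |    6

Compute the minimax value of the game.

Row minima are -10 and -8, so Player I's maximin is -8; column maxima are 2 and 6, so Player II's minimax is 2. These differ, so the equilibrium is in mixed strategies.
Let Player I play r1 with probability p. Player II is indifferent when 2p − 8(1−p) = −10p + 6(1−p), giving p = 7/13.
Let Player II play a with probability q. Player I is indifferent when 2q − 10(1−q) = −8q + 6(1−q), giving q = 8/13.
The value is 2·(8/13) + (-10)·(5/13) = -34/13.

-34/13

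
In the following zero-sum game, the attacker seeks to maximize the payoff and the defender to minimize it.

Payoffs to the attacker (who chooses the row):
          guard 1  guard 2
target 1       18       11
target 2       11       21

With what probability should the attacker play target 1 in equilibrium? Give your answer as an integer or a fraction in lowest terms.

10/17

Row minima are 11 and 11, so the attacker's maximin is 11; column maxima are 18 and 21, so the defender's minimax is 18. These differ, so the equilibrium is in mixed strategies.
Let the attacker play target 1 with probability p. The defender is indifferent when 18p + 11(1−p) = 11p + 21(1−p), giving p = 10/17.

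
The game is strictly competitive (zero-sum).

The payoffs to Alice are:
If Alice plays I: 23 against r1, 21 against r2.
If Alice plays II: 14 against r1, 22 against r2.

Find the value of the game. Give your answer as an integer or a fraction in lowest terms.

106/5

Row minima are 21 and 14, so Alice's maximin is 21; column maxima are 23 and 22, so Bob's minimax is 22. These differ, so the equilibrium is in mixed strategies.
Let Alice play I with probability p. Bob is indifferent when 23p + 14(1−p) = 21p + 22(1−p), giving p = 4/5.
Let Bob play r1 with probability q. Alice is indifferent when 23q + 21(1−q) = 14q + 22(1−q), giving q = 1/10.
The value is 23·(1/10) + (21)·(9/10) = 106/5.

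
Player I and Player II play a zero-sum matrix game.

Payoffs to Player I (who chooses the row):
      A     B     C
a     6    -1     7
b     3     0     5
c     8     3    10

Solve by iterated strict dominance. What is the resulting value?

3

Row a is strictly dominated by row c (8>6, 3>-1, 10>7); eliminate a.
Column A is strictly dominated by B for Player II (0<3, 3<8); eliminate A.
Row b is strictly dominated by row c (3>0, 10>5); eliminate b.
Column C is strictly dominated by B for Player II (3<10); eliminate C.
Only (c, B) remains, with payoff 3.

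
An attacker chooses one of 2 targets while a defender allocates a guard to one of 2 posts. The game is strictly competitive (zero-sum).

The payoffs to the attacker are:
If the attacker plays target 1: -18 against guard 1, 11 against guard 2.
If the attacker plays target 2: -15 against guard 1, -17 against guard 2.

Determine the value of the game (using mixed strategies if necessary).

-471/31

Row minima are -18 and -17, so the attacker's maximin is -17; column maxima are -15 and 11, so the defender's minimax is -15. These differ, so the equilibrium is in mixed strategies.
Let the attacker play target 1 with probability p. The defender is indifferent when −18p − 15(1−p) = 11p − 17(1−p), giving p = 2/31.
Let the defender play guard 1 with probability q. The attacker is indifferent when −18q + 11(1−q) = −15q − 17(1−q), giving q = 28/31.
The value is -18·(28/31) + (11)·(3/31) = -471/31.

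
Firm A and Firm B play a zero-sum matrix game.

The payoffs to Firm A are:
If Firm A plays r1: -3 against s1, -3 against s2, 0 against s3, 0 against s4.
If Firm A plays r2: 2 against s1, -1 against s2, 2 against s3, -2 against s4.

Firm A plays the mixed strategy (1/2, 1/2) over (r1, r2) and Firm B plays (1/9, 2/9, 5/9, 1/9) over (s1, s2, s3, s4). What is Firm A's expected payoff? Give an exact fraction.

Against (1/9, 2/9, 5/9, 1/9), each row's expected payoff is r1: -1; r2: 8/9.
Taking the (1/2, 1/2)-weighted average: (1/2)·(-1) + (1/2)·(8/9) = -1/18.

-1/18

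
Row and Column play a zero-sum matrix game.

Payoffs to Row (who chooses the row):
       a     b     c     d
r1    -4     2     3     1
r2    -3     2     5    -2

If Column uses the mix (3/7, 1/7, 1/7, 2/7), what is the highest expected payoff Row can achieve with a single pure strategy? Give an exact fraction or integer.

r1: (-4)·(3/7) + (2)·(1/7) + (3)·(1/7) + (1)·(2/7) = -5/7.
r2: (-3)·(3/7) + (2)·(1/7) + (5)·(1/7) + (-2)·(2/7) = -6/7.
The best pure response is r1 with expected payoff -5/7.

-5/7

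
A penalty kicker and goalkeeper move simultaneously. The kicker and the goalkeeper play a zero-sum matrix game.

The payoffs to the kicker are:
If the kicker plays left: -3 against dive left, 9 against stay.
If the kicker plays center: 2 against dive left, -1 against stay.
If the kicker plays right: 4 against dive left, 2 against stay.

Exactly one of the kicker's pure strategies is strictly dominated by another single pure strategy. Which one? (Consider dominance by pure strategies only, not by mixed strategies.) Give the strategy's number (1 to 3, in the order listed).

Compare center with right: 4 > 2, 2 > -1.
So right strictly dominates center for the kicker; center is strictly dominated.

2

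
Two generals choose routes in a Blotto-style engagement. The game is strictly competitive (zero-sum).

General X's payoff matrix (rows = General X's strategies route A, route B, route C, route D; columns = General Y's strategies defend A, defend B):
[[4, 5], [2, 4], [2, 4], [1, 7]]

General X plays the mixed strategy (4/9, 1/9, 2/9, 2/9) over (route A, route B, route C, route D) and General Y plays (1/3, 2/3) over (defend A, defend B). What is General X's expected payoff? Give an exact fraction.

Against (1/3, 2/3), each row's expected payoff is route A: 14/3; route B: 10/3; route C: 10/3; route D: 5.
Taking the (4/9, 1/9, 2/9, 2/9)-weighted average: (4/9)·(14/3) + (1/9)·(10/3) + (2/9)·(10/3) + (2/9)·(5) = 116/27.

116/27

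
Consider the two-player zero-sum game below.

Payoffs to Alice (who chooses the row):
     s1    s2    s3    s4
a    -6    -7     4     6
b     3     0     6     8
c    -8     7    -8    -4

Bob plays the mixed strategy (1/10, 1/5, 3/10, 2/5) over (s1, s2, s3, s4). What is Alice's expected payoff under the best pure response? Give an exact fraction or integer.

a: (-6)·(1/10) + (-7)·(1/5) + (4)·(3/10) + (6)·(2/5) = 8/5.
b: (3)·(1/10) + (0)·(1/5) + (6)·(3/10) + (8)·(2/5) = 53/10.
c: (-8)·(1/10) + (7)·(1/5) + (-8)·(3/10) + (-4)·(2/5) = -17/5.
The best pure response is b with expected payoff 53/10.

53/10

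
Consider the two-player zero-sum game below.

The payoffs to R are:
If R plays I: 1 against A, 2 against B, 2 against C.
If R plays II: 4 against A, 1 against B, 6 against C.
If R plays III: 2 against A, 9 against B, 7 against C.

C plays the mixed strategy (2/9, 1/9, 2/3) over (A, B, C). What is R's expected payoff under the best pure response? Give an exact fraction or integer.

55/9

I: (1)·(2/9) + (2)·(1/9) + (2)·(2/3) = 16/9.
II: (4)·(2/9) + (1)·(1/9) + (6)·(2/3) = 5.
III: (2)·(2/9) + (9)·(1/9) + (7)·(2/3) = 55/9.
The best pure response is III with expected payoff 55/9.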